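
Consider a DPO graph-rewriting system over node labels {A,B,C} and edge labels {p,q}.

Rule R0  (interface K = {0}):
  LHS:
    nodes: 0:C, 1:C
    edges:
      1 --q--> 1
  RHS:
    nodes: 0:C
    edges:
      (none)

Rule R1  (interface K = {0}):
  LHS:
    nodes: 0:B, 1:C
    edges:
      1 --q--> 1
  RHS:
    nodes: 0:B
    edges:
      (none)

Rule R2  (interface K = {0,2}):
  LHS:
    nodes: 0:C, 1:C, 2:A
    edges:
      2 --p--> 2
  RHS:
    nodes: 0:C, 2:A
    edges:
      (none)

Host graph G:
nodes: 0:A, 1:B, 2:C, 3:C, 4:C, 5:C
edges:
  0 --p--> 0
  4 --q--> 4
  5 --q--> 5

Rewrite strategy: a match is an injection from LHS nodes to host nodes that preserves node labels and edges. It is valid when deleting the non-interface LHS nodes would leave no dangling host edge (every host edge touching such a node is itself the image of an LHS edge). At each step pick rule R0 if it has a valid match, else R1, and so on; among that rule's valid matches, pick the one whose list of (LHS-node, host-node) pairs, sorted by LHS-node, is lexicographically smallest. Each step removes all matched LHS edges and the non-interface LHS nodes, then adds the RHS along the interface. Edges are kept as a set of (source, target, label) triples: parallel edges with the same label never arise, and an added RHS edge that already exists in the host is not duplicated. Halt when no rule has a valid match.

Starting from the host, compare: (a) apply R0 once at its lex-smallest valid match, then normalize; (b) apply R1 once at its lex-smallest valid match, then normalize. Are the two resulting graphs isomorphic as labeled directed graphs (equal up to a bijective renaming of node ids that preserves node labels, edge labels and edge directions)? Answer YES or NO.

branch R0-first: apply at {0↦2, 1↦4} → |E|=2, then 2 more step(s) → NF |V|=3 |E|=0 V={0:A, 1:B, 2:C} E=∅
branch R1-first: apply at {0↦1, 1↦4} → |E|=2, then 2 more step(s) → NF |V|=3 |E|=0 V={0:A, 1:B, 2:C} E=∅
graphs isomorphic (equal up to label-preserving node renaming)

Answer: YES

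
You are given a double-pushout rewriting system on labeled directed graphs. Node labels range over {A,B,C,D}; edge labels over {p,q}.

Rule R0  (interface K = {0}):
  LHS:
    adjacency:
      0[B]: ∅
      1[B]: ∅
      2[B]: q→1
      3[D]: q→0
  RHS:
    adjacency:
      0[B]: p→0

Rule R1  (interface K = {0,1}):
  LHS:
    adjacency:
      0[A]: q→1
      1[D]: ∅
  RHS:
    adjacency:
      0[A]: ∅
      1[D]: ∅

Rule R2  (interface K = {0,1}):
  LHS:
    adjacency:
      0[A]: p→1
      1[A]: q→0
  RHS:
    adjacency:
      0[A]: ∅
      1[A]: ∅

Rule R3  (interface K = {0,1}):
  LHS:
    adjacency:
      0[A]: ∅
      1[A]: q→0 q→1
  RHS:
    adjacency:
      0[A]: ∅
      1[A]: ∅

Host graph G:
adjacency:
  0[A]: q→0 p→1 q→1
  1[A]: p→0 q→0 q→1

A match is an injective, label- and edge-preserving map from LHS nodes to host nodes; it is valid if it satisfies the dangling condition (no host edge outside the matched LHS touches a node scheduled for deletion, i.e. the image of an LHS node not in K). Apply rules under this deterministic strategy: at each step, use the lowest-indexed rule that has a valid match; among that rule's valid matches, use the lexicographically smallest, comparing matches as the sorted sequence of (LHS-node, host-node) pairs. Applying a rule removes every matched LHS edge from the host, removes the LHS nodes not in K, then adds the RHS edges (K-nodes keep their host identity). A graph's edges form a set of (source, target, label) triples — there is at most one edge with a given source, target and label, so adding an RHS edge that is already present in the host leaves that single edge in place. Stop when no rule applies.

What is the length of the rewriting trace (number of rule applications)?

start.  V:2 E:6  edges: 0-q->0 0-p->1 0-q->1 1-p->0 1-q->0 1-q->1
1. fire R2 via {0↦0, 1↦1}  →  V:2 E:4  edges: 0-q->0 0-q->1 1-p->0 1-q->1
2. fire R2 via {0↦1, 1↦0}  →  V:2 E:2  edges: 0-q->0 1-q->1
halt: no rule applies after step 2

Answer: 2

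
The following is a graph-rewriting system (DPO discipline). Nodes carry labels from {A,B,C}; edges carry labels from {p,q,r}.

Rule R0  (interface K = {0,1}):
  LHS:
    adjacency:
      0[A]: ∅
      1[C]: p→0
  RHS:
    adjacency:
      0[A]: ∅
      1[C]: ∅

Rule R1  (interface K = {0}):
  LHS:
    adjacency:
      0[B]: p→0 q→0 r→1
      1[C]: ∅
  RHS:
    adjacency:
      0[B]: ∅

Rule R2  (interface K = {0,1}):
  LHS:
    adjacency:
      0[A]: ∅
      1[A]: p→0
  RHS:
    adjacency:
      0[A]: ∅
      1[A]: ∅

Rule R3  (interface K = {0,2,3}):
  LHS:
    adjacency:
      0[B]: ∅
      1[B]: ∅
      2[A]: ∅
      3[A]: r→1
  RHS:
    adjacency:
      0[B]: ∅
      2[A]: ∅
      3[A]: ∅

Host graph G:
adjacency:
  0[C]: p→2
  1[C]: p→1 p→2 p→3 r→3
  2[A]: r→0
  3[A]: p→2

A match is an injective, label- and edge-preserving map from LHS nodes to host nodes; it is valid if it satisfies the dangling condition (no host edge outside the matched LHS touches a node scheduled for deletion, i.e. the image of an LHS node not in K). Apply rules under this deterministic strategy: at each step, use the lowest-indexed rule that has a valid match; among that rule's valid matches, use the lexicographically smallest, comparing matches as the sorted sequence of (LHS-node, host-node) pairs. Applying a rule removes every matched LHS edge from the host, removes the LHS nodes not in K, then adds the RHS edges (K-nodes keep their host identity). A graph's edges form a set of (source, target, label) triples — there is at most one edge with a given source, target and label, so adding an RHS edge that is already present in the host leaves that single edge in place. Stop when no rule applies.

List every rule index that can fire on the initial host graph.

R0: 3 valid matches — {0↦2, 1↦0}, {0↦2, 1↦1}, {0↦3, 1↦1}
R1: no valid match — LHS pattern not found
R2: 1 valid match — {0↦2, 1↦3}
R3: no valid match — LHS pattern not found

Answer: [R0,R2]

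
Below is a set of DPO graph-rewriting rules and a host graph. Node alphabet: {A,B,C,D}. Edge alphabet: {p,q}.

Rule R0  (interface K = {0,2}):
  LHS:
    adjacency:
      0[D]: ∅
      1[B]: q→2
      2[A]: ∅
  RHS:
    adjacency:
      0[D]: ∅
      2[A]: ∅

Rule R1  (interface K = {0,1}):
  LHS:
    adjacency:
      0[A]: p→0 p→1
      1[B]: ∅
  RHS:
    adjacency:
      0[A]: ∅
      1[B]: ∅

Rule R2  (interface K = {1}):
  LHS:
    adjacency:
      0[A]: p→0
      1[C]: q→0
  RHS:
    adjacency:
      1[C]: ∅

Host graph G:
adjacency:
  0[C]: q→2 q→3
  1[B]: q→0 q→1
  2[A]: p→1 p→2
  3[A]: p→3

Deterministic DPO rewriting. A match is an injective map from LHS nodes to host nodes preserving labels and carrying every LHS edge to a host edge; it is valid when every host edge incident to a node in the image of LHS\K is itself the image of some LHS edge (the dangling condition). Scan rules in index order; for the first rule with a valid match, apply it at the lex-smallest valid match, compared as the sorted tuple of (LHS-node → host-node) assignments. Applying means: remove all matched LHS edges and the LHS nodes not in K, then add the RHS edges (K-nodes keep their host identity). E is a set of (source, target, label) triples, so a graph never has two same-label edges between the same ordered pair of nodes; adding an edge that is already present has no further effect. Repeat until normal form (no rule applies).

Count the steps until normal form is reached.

Answer: 2

Rewrite trace:
[0] host  ⇒  4 nodes, 7 edges  {0-q->2 0-q->3 1-q->0 1-q->1 2-p->1 2-p->2 3-p->3}
[1] R1 @ {0↦2, 1↦1}  ⇒  4 nodes, 5 edges  {0-q->2 0-q->3 1-q->0 1-q->1 3-p->3}
[2] R2 @ {0↦3, 1↦0}  ⇒  3 nodes, 3 edges  {0-q->2 1-q->0 1-q->1}
halt: no rule applies after step 2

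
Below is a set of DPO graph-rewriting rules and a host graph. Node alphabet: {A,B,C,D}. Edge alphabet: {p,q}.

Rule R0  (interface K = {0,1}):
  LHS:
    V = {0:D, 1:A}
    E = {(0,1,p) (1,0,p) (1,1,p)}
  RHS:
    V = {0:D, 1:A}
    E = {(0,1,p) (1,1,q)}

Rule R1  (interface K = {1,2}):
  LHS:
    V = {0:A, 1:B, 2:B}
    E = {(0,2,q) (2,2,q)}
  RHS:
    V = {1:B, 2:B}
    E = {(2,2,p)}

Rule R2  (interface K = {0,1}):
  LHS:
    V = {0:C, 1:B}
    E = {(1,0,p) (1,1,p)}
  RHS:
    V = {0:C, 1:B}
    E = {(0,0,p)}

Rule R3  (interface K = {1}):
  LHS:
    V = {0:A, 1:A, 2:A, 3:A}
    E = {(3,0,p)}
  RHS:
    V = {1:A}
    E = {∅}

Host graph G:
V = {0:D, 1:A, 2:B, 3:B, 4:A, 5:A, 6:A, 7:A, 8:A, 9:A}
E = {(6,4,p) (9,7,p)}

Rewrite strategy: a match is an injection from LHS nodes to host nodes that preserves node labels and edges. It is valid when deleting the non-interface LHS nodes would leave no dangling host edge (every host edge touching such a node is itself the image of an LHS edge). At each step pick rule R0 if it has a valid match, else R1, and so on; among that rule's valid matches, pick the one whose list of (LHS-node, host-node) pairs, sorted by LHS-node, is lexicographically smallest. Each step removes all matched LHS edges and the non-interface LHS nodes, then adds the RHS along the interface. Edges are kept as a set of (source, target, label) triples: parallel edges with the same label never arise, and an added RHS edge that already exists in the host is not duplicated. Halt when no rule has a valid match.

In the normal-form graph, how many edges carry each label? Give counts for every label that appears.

Answer: (no edges)

Steps:
initial: |V|=10 |E|=2  E = 6-p->4 9-p->7
step 1: apply R3 at {0↦4, 1↦1, 2↦5, 3↦6}  → |V|=7 |E|=1  E = 9-p->7
step 2: apply R3 at {0↦7, 1↦1, 2↦8, 3↦9}  → |V|=4 |E|=0  E = ∅
halt: no rule applies after step 2
NF edges: []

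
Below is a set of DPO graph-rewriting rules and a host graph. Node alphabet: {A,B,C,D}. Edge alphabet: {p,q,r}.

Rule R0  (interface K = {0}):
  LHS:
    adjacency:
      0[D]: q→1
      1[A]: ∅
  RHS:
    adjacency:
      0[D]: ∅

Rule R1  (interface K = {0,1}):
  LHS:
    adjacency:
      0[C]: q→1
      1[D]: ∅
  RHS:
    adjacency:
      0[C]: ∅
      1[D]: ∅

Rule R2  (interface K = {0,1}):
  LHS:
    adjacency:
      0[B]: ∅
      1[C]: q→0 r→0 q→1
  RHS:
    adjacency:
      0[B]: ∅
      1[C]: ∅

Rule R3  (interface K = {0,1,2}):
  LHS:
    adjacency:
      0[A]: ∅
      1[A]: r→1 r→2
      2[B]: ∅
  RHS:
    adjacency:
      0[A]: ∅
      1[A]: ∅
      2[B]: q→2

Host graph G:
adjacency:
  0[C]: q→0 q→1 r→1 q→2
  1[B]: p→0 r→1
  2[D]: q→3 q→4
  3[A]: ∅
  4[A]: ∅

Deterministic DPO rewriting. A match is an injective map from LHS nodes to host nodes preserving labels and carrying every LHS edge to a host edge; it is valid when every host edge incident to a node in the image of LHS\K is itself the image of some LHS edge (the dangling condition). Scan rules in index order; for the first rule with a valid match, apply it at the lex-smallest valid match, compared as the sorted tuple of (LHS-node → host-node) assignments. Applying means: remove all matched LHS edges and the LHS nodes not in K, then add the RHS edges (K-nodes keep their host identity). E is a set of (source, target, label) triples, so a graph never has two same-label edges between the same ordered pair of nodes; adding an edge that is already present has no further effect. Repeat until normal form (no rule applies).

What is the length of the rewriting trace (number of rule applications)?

Answer: 4

Derivation:
[0] host  ⇒  5 nodes, 8 edges  {0-q->0 0-q->1 0-r->1 0-q->2 1-p->0 1-r->1 2-q->3 2-q->4}
[1] R0 @ {0↦2, 1↦3}  ⇒  4 nodes, 7 edges  {0-q->0 0-q->1 0-r->1 0-q->2 1-p->0 1-r->1 2-q->4}
[2] R0 @ {0↦2, 1↦4}  ⇒  3 nodes, 6 edges  {0-q->0 0-q->1 0-r->1 0-q->2 1-p->0 1-r->1}
[3] R1 @ {0↦0, 1↦2}  ⇒  3 nodes, 5 edges  {0-q->0 0-q->1 0-r->1 1-p->0 1-r->1}
[4] R2 @ {0↦1, 1↦0}  ⇒  3 nodes, 2 edges  {1-p->0 1-r->1}
final graph: no rule applies after step 4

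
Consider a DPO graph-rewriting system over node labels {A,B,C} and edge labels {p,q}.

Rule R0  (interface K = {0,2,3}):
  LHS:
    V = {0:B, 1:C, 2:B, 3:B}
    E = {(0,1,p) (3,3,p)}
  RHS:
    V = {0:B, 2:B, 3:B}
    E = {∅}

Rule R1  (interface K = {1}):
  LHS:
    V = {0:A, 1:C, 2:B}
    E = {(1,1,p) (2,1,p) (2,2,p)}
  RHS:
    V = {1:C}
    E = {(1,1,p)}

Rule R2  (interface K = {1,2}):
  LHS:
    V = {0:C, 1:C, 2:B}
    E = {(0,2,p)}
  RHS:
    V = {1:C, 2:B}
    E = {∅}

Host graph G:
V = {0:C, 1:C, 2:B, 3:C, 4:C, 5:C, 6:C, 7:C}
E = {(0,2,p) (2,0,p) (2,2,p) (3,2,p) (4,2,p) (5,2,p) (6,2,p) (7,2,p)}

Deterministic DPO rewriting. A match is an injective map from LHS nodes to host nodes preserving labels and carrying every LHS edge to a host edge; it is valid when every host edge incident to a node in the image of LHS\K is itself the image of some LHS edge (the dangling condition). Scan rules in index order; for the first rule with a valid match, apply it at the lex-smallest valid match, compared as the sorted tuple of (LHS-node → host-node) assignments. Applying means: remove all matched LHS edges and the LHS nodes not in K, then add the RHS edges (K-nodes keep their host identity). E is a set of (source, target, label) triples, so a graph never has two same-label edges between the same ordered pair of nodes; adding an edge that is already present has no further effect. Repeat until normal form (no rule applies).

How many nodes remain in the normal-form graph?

start.  V:8 E:8  edges: 0-p->2 2-p->0 2-p->2 3-p->2 4-p->2 5-p->2 6-p->2 7-p->2
1. fire R2 via {0↦3, 1↦0, 2↦2}  →  V:7 E:7  edges: 0-p->2 2-p->0 2-p->2 4-p->2 5-p->2 6-p->2 7-p->2
2. fire R2 via {0↦4, 1↦0, 2↦2}  →  V:6 E:6  edges: 0-p->2 2-p->0 2-p->2 5-p->2 6-p->2 7-p->2
3. fire R2 via {0↦5, 1↦0, 2↦2}  →  V:5 E:5  edges: 0-p->2 2-p->0 2-p->2 6-p->2 7-p->2
4. fire R2 via {0↦6, 1↦0, 2↦2}  →  V:4 E:4  edges: 0-p->2 2-p->0 2-p->2 7-p->2
5. fire R2 via {0↦7, 1↦0, 2↦2}  →  V:3 E:3  edges: 0-p->2 2-p->0 2-p->2
final graph: no rule applies after step 5
NF nodes: {0:C, 1:C, 2:B}

Answer: 3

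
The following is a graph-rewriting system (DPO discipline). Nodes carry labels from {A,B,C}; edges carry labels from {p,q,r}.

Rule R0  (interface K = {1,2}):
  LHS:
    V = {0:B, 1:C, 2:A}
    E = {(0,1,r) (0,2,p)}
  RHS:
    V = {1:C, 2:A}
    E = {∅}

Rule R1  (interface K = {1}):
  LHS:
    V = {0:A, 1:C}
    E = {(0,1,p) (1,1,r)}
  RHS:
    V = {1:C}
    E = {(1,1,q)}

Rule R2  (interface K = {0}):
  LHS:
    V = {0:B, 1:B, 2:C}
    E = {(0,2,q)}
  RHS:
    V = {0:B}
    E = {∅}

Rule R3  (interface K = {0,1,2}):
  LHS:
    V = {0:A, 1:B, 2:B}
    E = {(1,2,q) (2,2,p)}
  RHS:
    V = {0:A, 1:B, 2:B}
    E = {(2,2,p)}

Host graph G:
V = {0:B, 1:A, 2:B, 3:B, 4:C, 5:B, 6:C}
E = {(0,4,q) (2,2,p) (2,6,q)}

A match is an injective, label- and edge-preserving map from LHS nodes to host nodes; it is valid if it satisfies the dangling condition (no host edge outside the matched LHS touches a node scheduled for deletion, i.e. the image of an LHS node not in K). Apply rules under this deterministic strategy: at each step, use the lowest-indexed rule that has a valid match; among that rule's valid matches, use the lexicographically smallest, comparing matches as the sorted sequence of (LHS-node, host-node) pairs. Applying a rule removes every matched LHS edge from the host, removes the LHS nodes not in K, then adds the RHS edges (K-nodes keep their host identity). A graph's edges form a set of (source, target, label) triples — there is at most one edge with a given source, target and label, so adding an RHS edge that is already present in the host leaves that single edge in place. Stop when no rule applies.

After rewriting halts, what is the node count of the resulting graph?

[0] host  ⇒  7 nodes, 3 edges  {0-q->4 2-p->2 2-q->6}
[1] R2 @ {0↦0, 1↦3, 2↦4}  ⇒  5 nodes, 2 edges  {2-p->2 2-q->6}
[2] R2 @ {0↦2, 1↦0, 2↦6}  ⇒  3 nodes, 1 edges  {2-p->2}
normal form: no rule applies after step 2
NF nodes: {1:A, 2:B, 5:B}

Answer: 3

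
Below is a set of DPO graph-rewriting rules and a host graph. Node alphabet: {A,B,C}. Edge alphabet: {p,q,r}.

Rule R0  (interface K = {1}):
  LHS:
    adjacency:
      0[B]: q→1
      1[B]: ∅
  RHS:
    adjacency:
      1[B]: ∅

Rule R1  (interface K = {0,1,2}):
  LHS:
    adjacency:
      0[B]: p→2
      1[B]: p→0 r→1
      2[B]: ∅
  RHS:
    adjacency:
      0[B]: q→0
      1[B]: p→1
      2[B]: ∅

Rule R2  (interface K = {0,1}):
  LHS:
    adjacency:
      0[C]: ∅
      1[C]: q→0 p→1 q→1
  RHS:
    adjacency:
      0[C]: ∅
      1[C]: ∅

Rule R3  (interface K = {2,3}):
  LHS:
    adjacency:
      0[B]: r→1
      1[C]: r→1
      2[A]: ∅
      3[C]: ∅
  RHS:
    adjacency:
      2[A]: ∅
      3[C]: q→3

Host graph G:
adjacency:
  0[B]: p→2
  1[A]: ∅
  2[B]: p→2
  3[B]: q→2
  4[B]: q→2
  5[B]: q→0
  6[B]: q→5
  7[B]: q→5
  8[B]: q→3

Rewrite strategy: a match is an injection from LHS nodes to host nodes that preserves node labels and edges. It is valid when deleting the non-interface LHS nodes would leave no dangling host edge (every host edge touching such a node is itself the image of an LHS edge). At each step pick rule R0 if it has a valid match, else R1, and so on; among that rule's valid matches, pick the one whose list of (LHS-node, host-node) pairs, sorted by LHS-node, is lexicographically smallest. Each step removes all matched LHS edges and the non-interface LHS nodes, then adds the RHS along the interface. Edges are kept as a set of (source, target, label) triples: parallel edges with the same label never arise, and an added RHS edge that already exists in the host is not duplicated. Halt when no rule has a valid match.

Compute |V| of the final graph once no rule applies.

[0] host  ⇒  9 nodes, 8 edges  {0-p->2 2-p->2 3-q->2 4-q->2 5-q->0 6-q->5 7-q->5 8-q->3}
[1] R0 @ {0↦4, 1↦2}  ⇒  8 nodes, 7 edges  {0-p->2 2-p->2 3-q->2 5-q->0 6-q->5 7-q->5 8-q->3}
[2] R0 @ {0↦6, 1↦5}  ⇒  7 nodes, 6 edges  {0-p->2 2-p->2 3-q->2 5-q->0 7-q->5 8-q->3}
[3] R0 @ {0↦7, 1↦5}  ⇒  6 nodes, 5 edges  {0-p->2 2-p->2 3-q->2 5-q->0 8-q->3}
[4] R0 @ {0↦5, 1↦0}  ⇒  5 nodes, 4 edges  {0-p->2 2-p->2 3-q->2 8-q->3}
[5] R0 @ {0↦8, 1↦3}  ⇒  4 nodes, 3 edges  {0-p->2 2-p->2 3-q->2}
[6] R0 @ {0↦3, 1↦2}  ⇒  3 nodes, 2 edges  {0-p->2 2-p->2}
normal form: no rule applies after step 6
NF nodes: {0:B, 1:A, 2:B}

Answer: 3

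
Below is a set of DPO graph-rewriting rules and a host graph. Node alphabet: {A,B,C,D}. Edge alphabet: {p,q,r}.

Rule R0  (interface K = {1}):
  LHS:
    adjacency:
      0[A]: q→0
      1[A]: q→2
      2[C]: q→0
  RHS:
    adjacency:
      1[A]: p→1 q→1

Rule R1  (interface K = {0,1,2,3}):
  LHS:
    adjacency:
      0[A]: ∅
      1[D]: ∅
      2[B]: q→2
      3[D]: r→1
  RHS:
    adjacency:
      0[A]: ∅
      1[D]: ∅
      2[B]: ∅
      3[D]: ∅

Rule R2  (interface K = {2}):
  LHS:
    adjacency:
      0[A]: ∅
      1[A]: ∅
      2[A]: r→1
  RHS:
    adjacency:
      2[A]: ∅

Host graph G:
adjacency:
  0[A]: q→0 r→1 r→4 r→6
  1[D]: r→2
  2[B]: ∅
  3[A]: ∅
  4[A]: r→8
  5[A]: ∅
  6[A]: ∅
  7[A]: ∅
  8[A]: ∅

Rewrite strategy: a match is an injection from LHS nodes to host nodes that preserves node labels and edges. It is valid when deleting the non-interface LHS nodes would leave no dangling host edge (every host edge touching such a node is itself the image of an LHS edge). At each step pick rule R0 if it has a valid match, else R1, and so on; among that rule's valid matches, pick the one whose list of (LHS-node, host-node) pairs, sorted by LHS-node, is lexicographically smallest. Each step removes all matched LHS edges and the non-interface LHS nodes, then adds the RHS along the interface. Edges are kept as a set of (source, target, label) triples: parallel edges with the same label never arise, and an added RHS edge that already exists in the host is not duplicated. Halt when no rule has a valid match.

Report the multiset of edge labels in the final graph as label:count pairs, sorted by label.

start.  V:9 E:6  edges: 0-q->0 0-r->1 0-r->4 0-r->6 1-r->2 4-r->8
1. fire R2 via {0↦3, 1↦6, 2↦0}  →  V:7 E:5  edges: 0-q->0 0-r->1 0-r->4 1-r->2 4-r->8
2. fire R2 via {0↦5, 1↦8, 2↦4}  →  V:5 E:4  edges: 0-q->0 0-r->1 0-r->4 1-r->2
3. fire R2 via {0↦7, 1↦4, 2↦0}  →  V:3 E:3  edges: 0-q->0 0-r->1 1-r->2
final graph: no rule applies after step 3
NF edges: [(0, 0, 'q'), (0, 1, 'r'), (1, 2, 'r')]

Answer: q:1 r:2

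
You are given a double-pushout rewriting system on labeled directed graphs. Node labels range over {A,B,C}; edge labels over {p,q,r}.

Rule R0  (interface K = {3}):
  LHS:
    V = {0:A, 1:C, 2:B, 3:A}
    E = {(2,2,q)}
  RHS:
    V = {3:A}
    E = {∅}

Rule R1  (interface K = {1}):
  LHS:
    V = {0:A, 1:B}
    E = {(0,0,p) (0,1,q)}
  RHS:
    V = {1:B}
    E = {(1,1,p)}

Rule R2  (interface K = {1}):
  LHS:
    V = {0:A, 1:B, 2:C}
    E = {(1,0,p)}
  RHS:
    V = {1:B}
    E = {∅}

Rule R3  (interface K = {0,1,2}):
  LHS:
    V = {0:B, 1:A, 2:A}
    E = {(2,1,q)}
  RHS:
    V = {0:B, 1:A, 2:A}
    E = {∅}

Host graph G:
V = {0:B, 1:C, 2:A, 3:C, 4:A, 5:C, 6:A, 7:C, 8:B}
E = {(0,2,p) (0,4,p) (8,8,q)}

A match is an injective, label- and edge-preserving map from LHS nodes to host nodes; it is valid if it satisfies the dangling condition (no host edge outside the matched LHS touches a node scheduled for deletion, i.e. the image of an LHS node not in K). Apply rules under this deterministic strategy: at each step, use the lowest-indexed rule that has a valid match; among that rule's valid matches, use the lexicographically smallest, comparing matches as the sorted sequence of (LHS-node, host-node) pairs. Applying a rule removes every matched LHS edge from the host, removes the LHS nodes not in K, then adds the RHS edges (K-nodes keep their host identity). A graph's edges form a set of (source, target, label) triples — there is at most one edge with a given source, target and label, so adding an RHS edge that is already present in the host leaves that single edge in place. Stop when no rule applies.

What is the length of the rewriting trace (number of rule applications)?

[0] host  ⇒  9 nodes, 3 edges  {0-p->2 0-p->4 8-q->8}
[1] R0 @ {0↦6, 1↦1, 2↦8, 3↦2}  ⇒  6 nodes, 2 edges  {0-p->2 0-p->4}
[2] R2 @ {0↦2, 1↦0, 2↦3}  ⇒  4 nodes, 1 edges  {0-p->4}
[3] R2 @ {0↦4, 1↦0, 2↦5}  ⇒  2 nodes, 0 edges  {∅}
final graph: no rule applies after step 3

Answer: 3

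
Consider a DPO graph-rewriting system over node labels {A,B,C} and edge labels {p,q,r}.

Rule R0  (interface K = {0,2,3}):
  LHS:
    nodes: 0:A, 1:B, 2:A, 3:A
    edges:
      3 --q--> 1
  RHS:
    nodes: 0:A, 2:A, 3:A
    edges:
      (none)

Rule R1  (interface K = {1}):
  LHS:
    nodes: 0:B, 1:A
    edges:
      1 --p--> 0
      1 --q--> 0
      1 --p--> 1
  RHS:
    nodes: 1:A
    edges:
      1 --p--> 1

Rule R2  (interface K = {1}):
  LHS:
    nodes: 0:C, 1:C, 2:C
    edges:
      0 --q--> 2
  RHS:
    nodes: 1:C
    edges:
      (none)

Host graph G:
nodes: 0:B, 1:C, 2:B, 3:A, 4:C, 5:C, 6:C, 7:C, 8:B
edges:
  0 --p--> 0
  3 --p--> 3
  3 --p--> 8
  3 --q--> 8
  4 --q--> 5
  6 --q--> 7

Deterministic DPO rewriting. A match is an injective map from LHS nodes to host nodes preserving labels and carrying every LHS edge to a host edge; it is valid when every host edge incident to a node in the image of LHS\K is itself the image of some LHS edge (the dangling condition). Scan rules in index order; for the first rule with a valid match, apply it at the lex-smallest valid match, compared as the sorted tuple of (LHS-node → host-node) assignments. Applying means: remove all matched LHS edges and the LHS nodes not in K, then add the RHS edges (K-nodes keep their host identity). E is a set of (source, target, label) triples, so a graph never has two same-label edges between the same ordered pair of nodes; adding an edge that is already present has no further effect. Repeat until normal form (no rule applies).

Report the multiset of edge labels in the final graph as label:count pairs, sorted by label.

Answer: p:2

Rewrite trace:
initial: |V|=9 |E|=6  E = 0-p->0 3-p->3 3-p->8 3-q->8 4-q->5 6-q->7
step 1: apply R1 at {0↦8, 1↦3}  → |V|=8 |E|=4  E = 0-p->0 3-p->3 4-q->5 6-q->7
step 2: apply R2 at {0↦4, 1↦1, 2↦5}  → |V|=6 |E|=3  E = 0-p->0 3-p->3 6-q->7
step 3: apply R2 at {0↦6, 1↦1, 2↦7}  → |V|=4 |E|=2  E = 0-p->0 3-p->3
final graph: no rule applies after step 3
NF edges: [(0, 0, 'p'), (3, 3, 'p')]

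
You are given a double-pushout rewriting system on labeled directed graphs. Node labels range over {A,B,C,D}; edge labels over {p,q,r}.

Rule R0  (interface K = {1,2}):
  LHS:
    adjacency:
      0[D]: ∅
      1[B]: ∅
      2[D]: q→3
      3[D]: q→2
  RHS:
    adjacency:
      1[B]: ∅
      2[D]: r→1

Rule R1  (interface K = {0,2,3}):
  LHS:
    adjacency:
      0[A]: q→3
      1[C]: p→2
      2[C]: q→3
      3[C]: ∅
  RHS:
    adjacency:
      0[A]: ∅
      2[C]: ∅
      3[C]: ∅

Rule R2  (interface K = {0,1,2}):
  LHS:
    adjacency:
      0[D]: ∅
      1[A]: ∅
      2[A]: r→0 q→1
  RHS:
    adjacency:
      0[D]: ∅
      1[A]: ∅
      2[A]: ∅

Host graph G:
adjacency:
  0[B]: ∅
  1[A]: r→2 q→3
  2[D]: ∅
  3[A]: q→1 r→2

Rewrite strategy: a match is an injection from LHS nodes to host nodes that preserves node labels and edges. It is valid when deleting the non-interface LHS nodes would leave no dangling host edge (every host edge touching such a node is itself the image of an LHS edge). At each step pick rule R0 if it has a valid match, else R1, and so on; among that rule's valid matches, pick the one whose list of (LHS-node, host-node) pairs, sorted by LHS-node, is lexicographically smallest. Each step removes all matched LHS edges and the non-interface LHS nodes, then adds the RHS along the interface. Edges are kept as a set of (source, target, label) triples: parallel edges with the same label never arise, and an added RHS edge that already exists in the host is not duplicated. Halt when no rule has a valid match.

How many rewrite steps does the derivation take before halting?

start.  V:4 E:4  edges: 1-r->2 1-q->3 3-q->1 3-r->2
1. fire R2 via {0↦2, 1↦1, 2↦3}  →  V:4 E:2  edges: 1-r->2 1-q->3
2. fire R2 via {0↦2, 1↦3, 2↦1}  →  V:4 E:0  edges: ∅
final graph: no rule applies after step 2

Answer: 2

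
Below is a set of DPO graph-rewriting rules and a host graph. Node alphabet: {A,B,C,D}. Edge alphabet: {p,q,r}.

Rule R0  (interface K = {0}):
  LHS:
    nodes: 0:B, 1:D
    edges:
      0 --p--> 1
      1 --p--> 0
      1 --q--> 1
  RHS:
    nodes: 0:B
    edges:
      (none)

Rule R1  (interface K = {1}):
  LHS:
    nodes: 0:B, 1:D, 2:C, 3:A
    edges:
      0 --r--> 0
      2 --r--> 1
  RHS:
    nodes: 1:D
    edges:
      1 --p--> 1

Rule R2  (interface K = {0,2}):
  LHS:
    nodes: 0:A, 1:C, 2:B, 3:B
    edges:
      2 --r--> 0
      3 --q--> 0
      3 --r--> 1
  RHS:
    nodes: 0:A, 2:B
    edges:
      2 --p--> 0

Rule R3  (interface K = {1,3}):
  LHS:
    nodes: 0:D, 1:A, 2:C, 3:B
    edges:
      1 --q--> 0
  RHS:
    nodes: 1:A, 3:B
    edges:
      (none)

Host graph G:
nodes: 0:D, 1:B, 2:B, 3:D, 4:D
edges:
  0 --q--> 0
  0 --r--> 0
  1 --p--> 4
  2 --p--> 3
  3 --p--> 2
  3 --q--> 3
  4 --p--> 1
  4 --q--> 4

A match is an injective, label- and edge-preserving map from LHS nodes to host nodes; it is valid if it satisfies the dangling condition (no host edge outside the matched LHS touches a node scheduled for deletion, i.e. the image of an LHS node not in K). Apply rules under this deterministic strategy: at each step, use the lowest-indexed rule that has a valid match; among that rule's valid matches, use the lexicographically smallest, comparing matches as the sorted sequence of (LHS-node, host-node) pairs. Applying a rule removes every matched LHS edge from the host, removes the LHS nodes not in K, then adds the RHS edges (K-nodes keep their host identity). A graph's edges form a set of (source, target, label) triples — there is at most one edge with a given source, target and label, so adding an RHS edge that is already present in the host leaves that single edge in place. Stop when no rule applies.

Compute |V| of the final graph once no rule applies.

Answer: 3

Rewrite trace:
[0] host  ⇒  5 nodes, 8 edges  {0-q->0 0-r->0 1-p->4 2-p->3 3-p->2 3-q->3 4-p->1 4-q->4}
[1] R0 @ {0↦1, 1↦4}  ⇒  4 nodes, 5 edges  {0-q->0 0-r->0 2-p->3 3-p->2 3-q->3}
[2] R0 @ {0↦2, 1↦3}  ⇒  3 nodes, 2 edges  {0-q->0 0-r->0}
normal form: no rule applies after step 2
NF nodes: {0:D, 1:B, 2:B}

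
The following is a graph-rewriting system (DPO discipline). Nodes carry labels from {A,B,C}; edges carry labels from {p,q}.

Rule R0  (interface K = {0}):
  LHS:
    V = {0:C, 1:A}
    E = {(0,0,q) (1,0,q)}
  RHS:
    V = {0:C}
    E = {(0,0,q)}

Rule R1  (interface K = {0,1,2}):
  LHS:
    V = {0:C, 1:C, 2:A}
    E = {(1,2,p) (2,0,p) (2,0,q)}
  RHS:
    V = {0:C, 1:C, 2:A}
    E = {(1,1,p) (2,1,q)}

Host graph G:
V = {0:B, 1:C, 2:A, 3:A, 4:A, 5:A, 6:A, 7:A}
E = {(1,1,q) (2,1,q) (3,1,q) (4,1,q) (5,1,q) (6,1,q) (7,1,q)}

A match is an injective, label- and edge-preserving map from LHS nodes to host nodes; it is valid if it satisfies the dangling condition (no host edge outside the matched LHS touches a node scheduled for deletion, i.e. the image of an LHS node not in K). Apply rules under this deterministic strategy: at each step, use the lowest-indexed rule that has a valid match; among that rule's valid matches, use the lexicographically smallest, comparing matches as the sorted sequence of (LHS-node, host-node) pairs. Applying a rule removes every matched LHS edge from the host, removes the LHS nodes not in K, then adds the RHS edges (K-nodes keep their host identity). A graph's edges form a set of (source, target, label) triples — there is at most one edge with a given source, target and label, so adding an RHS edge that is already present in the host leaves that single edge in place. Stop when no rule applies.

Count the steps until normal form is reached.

start.  V:8 E:7  edges: 1-q->1 2-q->1 3-q->1 4-q->1 5-q->1 6-q->1 7-q->1
1. fire R0 via {0↦1, 1↦2}  →  V:7 E:6  edges: 1-q->1 3-q->1 4-q->1 5-q->1 6-q->1 7-q->1
2. fire R0 via {0↦1, 1↦3}  →  V:6 E:5  edges: 1-q->1 4-q->1 5-q->1 6-q->1 7-q->1
3. fire R0 via {0↦1, 1↦4}  →  V:5 E:4  edges: 1-q->1 5-q->1 6-q->1 7-q->1
4. fire R0 via {0↦1, 1↦5}  →  V:4 E:3  edges: 1-q->1 6-q->1 7-q->1
5. fire R0 via {0↦1, 1↦6}  →  V:3 E:2  edges: 1-q->1 7-q->1
6. fire R0 via {0↦1, 1↦7}  →  V:2 E:1  edges: 1-q->1
normal form: no rule applies after step 6

Answer: 6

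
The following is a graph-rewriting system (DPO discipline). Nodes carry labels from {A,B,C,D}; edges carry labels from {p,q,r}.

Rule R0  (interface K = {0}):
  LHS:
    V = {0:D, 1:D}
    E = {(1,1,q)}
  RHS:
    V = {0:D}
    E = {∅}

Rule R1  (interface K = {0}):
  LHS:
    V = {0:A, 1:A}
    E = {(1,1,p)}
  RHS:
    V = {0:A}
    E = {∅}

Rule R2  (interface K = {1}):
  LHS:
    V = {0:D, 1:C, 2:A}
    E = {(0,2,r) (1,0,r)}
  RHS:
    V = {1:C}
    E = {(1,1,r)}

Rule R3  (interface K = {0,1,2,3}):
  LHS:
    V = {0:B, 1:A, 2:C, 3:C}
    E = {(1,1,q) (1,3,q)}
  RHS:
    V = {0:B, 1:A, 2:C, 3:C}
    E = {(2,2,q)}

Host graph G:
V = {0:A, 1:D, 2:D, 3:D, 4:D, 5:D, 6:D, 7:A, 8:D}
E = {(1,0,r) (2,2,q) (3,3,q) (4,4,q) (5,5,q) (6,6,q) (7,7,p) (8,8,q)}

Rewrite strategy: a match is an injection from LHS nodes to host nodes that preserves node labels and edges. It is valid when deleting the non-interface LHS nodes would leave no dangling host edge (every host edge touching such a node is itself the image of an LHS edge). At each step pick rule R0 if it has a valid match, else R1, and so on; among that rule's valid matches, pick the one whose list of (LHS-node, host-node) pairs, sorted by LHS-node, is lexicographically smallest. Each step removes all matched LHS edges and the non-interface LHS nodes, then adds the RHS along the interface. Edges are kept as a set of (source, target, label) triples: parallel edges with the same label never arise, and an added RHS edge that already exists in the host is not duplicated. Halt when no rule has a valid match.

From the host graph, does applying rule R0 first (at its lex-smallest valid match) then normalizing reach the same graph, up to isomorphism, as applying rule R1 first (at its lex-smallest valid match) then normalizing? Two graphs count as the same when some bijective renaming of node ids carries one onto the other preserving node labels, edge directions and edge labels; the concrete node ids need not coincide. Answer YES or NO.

branch R0-first: apply at {0↦1, 1↦2} → |E|=7, then 6 more step(s) → NF |V|=2 |E|=1 V={0:A, 1:D} E=1-r->0
branch R1-first: apply at {0↦0, 1↦7} → |E|=7, then 6 more step(s) → NF |V|=2 |E|=1 V={0:A, 1:D} E=1-r->0
graphs isomorphic (equal up to label-preserving node renaming)

Answer: YES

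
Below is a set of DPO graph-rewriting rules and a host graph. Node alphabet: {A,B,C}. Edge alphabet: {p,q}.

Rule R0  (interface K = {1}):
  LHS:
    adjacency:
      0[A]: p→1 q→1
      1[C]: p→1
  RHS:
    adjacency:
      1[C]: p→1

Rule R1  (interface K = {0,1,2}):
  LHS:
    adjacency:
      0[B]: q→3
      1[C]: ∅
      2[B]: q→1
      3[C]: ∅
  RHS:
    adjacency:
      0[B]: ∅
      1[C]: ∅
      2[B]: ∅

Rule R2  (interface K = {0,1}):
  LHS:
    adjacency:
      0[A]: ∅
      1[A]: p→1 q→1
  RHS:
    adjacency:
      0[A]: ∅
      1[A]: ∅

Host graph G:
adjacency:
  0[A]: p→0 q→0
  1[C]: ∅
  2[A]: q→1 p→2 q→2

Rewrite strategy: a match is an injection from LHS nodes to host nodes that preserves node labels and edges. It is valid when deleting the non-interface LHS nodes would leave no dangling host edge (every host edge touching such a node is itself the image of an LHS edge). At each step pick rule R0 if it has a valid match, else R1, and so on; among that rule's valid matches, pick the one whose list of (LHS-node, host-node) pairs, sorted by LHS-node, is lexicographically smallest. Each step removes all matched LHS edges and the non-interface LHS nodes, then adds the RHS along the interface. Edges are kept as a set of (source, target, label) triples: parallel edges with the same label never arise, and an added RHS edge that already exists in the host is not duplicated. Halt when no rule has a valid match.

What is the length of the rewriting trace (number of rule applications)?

Answer: 2

Rewrite trace:
[0] host  ⇒  3 nodes, 5 edges  {0-p->0 0-q->0 2-q->1 2-p->2 2-q->2}
[1] R2 @ {0↦0, 1↦2}  ⇒  3 nodes, 3 edges  {0-p->0 0-q->0 2-q->1}
[2] R2 @ {0↦2, 1↦0}  ⇒  3 nodes, 1 edges  {2-q->1}
final graph: no rule applies after step 2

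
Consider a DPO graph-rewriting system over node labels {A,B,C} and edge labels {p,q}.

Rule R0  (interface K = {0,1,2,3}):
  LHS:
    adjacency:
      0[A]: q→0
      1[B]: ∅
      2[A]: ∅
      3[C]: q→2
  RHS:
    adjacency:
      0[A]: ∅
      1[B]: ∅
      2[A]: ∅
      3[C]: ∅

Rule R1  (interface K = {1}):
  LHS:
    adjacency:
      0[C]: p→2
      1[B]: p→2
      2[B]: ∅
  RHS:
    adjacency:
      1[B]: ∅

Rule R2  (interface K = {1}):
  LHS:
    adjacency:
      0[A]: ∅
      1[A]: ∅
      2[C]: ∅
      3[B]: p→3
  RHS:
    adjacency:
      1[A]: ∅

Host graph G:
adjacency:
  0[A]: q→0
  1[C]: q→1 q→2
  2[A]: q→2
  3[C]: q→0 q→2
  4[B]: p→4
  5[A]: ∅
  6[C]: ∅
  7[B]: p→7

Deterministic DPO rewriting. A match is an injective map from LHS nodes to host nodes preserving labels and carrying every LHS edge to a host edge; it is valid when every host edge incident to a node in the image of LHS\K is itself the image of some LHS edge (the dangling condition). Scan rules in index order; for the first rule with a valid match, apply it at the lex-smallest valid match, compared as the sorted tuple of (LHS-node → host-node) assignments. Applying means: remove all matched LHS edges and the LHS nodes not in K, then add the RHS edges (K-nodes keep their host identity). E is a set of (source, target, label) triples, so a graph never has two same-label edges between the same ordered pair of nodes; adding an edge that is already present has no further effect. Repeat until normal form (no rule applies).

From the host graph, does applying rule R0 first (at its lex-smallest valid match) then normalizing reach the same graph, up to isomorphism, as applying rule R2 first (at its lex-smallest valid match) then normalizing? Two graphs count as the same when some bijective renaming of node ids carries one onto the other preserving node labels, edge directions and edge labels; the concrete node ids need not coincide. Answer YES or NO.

Answer: YES

Rewrite trace:
branch R0-first: apply at {0↦0, 1↦4, 2↦2, 3↦1} → |E|=6, then 2 more step(s) → NF |V|=5 |E|=3 V={1:C, 2:A, 3:C, 5:A, 7:B} E=1-q->1 3-q->2 7-p->7
branch R2-first: apply at {0↦5, 1↦0, 2↦6, 3↦4} → |E|=7, then 2 more step(s) → NF |V|=5 |E|=3 V={0:A, 1:C, 2:A, 3:C, 7:B} E=1-q->1 3-q->2 7-p->7
graphs isomorphic (equal up to label-preserving node renaming)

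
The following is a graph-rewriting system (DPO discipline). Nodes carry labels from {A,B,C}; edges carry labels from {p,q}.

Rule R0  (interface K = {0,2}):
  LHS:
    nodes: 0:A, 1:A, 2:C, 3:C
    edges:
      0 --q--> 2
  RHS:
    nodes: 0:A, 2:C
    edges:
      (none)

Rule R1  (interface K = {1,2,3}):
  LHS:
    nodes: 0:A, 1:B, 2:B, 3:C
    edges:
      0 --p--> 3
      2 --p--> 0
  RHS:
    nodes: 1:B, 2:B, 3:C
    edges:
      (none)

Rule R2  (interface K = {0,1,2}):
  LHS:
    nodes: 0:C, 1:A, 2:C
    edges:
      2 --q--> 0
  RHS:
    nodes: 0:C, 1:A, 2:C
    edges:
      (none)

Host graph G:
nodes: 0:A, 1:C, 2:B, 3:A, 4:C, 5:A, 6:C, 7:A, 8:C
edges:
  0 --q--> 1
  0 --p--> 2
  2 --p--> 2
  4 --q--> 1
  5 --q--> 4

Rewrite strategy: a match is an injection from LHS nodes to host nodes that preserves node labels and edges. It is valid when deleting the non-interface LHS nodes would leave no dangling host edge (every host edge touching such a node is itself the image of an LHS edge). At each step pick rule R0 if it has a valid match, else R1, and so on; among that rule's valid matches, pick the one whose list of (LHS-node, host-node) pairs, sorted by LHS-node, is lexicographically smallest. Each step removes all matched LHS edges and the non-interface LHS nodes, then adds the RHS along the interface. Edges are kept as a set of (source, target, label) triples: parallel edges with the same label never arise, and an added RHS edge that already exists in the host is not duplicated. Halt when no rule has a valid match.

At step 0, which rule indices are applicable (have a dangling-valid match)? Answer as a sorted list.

Answer: [R0,R2]

Derivation:
R0: 8 valid matches — {0↦0, 1↦3, 2↦1, 3↦6}, {0↦0, 1↦3, 2↦1, 3↦8}, {0↦0, 1↦7, 2↦1, 3↦6} (+5 more)
R1: no valid match — LHS pattern not found
R2: 4 valid matches — {0↦1, 1↦0, 2↦4}, {0↦1, 1↦3, 2↦4}, {0↦1, 1↦5, 2↦4} (+1 more)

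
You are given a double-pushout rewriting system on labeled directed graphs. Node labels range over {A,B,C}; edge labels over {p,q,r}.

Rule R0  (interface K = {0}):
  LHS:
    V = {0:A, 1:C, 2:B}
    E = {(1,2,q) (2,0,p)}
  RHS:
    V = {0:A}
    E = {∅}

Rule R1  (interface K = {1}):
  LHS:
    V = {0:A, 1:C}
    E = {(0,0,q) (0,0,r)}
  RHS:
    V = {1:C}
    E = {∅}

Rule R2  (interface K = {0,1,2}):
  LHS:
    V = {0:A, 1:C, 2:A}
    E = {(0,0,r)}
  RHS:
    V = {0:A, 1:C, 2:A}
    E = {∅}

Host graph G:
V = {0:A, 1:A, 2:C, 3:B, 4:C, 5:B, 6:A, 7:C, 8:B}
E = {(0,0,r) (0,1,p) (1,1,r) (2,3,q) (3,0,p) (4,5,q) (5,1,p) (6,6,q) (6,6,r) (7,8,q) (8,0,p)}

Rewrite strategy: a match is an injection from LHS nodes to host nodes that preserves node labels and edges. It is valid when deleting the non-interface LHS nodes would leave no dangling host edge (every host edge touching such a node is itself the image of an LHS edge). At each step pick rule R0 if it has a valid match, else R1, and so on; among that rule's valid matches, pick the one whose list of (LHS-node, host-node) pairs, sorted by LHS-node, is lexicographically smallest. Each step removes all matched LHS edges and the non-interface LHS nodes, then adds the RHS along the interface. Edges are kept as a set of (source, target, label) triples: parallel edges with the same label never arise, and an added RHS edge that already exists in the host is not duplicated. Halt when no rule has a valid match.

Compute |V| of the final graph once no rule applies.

Answer: 3

Derivation:
[0] host  ⇒  9 nodes, 11 edges  {0-r->0 0-p->1 1-r->1 2-q->3 3-p->0 4-q->5 5-p->1 6-q->6 6-r->6 7-q->8 8-p->0}
[1] R0 @ {0↦0, 1↦2, 2↦3}  ⇒  7 nodes, 9 edges  {0-r->0 0-p->1 1-r->1 4-q->5 5-p->1 6-q->6 6-r->6 7-q->8 8-p->0}
[2] R0 @ {0↦0, 1↦7, 2↦8}  ⇒  5 nodes, 7 edges  {0-r->0 0-p->1 1-r->1 4-q->5 5-p->1 6-q->6 6-r->6}
[3] R0 @ {0↦1, 1↦4, 2↦5}  ⇒  3 nodes, 5 edges  {0-r->0 0-p->1 1-r->1 6-q->6 6-r->6}
halt: no rule applies after step 3
NF nodes: {0:A, 1:A, 6:A}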